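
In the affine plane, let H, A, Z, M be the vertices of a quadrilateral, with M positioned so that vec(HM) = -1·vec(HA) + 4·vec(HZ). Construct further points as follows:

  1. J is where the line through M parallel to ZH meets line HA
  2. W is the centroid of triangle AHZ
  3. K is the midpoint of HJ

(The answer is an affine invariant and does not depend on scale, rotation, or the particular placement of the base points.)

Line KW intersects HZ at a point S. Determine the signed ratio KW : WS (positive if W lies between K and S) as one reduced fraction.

Assign H = (0, 0), A = (1, 0), Z = (0, 1), M = (-1, 4) — the answer is frame-independent, so this choice is without loss of generality.
1. J is where the line through M parallel to ZH meets line HA ⇒ J = (-1, 0)
2. W is the centroid of triangle AHZ ⇒ W = (1/3, 1/3)
3. K is the midpoint of HJ ⇒ K = (-1/2, 0)
line KW meets HZ at S = (0, 1/5)
W = K + t·(S−K) with t = 5/3, so KW:WS = 5/3:-2/3

KW:WS = -5/2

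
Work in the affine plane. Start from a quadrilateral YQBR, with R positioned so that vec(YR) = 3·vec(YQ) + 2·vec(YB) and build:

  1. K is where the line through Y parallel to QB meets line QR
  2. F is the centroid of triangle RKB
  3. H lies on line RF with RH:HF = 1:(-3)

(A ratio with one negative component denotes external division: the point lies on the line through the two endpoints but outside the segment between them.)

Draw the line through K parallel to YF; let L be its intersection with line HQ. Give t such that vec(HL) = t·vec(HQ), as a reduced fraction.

Assign Y = (0, 0), Q = (1, 0), B = (0, 1), R = (3, 2) — the answer is frame-independent, so this choice is without loss of generality.
1. K is where the line through Y parallel to QB meets line QR ⇒ K = (1/2, -1/2)
2. F is the centroid of triangle RKB ⇒ F = (7/6, 5/6)
3. H lies on line RF with RH:HF = 1:(-3) ⇒ H = (47/12, 31/12)
through K parallel to YF: direction (7/6, 5/6); meets HQ at L = (1/6, -31/42)
L = H + t·(Q−H) with t = 9/7

t = 9/7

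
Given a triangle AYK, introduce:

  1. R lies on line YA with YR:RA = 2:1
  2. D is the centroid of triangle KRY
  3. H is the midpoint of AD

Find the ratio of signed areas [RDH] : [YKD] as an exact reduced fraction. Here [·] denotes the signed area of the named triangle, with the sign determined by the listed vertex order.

[RDH]:[YKD] = 1/4

Set A = (0, 0), Y = (1, 0), K = (0, 1); any affine frame gives the same invariant.
1. R lies on line YA with YR:RA = 2:1 ⇒ R = (1/3, 0)
2. D is the centroid of triangle KRY ⇒ D = (4/9, 1/3)
3. H is the midpoint of AD ⇒ H = (2/9, 1/6)
2·[RDH] = 1/18, 2·[YKD] = 2/9
[RDH]:[YKD] = 1/18:2/9 = 1/4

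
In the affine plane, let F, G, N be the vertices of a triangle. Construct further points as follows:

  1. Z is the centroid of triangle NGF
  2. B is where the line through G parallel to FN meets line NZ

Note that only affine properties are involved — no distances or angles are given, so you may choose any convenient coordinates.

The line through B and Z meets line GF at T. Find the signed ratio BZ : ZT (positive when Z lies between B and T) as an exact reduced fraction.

BZ:ZT = -4

Work in coordinates with F = (0, 0), G = (1, 0), N = (0, 1).
1. Z is the centroid of triangle NGF ⇒ Z = (1/3, 1/3)
2. B is where the line through G parallel to FN meets line NZ ⇒ B = (1, -1)
line BZ meets GF at T = (1/2, 0)
Z = B + t·(T−B) with t = 4/3, so BZ:ZT = 4/3:-1/3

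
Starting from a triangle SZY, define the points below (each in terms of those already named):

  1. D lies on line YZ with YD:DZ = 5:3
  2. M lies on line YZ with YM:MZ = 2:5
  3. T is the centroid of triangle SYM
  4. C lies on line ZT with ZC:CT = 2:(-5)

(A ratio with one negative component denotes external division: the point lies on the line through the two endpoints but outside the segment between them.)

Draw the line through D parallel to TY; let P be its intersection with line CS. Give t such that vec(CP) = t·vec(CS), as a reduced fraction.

Assign S = (0, 0), Z = (1, 0), Y = (0, 1) — the answer is frame-independent, so this choice is without loss of generality.
1. D lies on line YZ with YD:DZ = 5:3 ⇒ D = (5/8, 3/8)
2. M lies on line YZ with YM:MZ = 2:5 ⇒ M = (2/7, 5/7)
3. T is the centroid of triangle SYM ⇒ T = (2/21, 4/7)
4. C lies on line ZT with ZC:CT = 2:(-5) ⇒ C = (101/63, -8/21)
through D parallel to TY: direction (-2/21, 3/7); meets CS at P = (1717/2296, -51/287)
P = C + t·(S−C) with t = 175/328

t = 175/328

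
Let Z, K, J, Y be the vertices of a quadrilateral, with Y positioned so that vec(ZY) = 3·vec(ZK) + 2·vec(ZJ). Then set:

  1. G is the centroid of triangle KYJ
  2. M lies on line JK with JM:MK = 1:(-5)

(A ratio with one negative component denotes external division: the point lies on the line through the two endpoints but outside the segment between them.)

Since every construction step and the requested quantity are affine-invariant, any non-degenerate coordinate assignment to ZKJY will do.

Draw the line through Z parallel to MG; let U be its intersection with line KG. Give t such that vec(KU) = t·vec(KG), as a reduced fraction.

Assign Z = (0, 0), K = (1, 0), J = (0, 1), Y = (3, 2) — the answer is frame-independent, so this choice is without loss of generality.
1. G is the centroid of triangle KYJ ⇒ G = (4/3, 1)
2. M lies on line JK with JM:MK = 1:(-5) ⇒ M = (-1/4, 5/4)
through Z parallel to MG: direction (19/12, -1/4); meets KG at U = (19/20, -3/20)
U = K + t·(G−K) with t = -3/20

t = -3/20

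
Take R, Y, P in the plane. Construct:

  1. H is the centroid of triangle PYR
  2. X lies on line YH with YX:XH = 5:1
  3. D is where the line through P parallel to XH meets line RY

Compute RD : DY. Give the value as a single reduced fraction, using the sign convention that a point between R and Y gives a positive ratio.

Choose coordinates R = (0, 0), Y = (1, 0), P = (0, 1).
1. H is the centroid of triangle PYR ⇒ H = (1/3, 1/3)
2. X lies on line YH with YX:XH = 5:1 ⇒ X = (4/9, 5/18)
3. D is where the line through P parallel to XH meets line RY ⇒ D = (2, 0)
D = R + t·(Y−R) with t = 2, so RD:DY = t:(1−t) = 2:-1

RD:DY = -2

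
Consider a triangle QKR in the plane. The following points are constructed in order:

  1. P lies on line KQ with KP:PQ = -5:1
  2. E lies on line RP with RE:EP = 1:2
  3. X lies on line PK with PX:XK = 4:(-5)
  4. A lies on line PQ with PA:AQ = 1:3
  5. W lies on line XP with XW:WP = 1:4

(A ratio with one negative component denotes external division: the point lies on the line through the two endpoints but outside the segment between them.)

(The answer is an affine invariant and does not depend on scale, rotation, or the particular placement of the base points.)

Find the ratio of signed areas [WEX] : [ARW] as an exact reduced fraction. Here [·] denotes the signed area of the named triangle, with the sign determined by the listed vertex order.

Work in coordinates with Q = (0, 0), K = (1, 0), R = (0, 1).
1. P lies on line KQ with KP:PQ = -5:1 ⇒ P = (-1/4, 0)
2. E lies on line RP with RE:EP = 1:2 ⇒ E = (-1/12, 2/3)
3. X lies on line PK with PX:XK = 4:(-5) ⇒ X = (-21/4, 0)
4. A lies on line PQ with PA:AQ = 1:3 ⇒ A = (-3/16, 0)
5. W lies on line XP with XW:WP = 1:4 ⇒ W = (-17/4, 0)
2·[WEX] = 2/3, 2·[ARW] = 65/16
[WEX]:[ARW] = 2/3:65/16 = 32/195

[WEX]:[ARW] = 32/195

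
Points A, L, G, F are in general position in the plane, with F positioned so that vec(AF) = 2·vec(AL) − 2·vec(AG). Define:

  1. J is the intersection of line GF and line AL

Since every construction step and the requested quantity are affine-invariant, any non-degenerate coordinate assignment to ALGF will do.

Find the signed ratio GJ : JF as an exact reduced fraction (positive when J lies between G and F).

GJ:JF = 1/2

Work in coordinates with A = (0, 0), L = (1, 0), G = (0, 1), F = (2, -2).
1. J is the intersection of line GF and line AL ⇒ J = (2/3, 0)
J = G + t·(F−G) with t = 1/3, so GJ:JF = t:(1−t) = 1/3:2/3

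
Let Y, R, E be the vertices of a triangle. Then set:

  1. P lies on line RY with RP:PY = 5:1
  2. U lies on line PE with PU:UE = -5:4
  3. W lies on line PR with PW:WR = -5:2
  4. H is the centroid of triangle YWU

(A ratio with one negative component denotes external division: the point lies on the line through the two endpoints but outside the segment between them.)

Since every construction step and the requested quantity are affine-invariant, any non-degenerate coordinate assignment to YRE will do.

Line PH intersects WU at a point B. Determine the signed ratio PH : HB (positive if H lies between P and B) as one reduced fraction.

Choose coordinates Y = (0, 0), R = (1, 0), E = (0, 1).
1. P lies on line RY with RP:PY = 5:1 ⇒ P = (1/6, 0)
2. U lies on line PE with PU:UE = -5:4 ⇒ U = (-2/3, 5)
3. W lies on line PR with PW:WR = -5:2 ⇒ W = (14/9, 0)
4. H is the centroid of triangle YWU ⇒ H = (8/27, 5/3)
line PH meets WU at B = (158/423, 125/47)
H = P + t·(B−P) with t = 47/75, so PH:HB = 47/75:28/75

PH:HB = 47/28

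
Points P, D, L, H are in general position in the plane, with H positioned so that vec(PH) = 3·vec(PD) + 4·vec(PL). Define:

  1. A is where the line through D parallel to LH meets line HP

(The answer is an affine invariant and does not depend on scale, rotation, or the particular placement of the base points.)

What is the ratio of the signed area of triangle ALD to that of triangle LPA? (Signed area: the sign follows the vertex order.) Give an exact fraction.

Work in coordinates with P = (0, 0), D = (1, 0), L = (0, 1), H = (3, 4).
1. A is where the line through D parallel to LH meets line HP ⇒ A = (-3, -4)
2·[ALD] = -8, 2·[LPA] = -3
[ALD]:[LPA] = -8:-3 = 8/3

[ALD]:[LPA] = 8/3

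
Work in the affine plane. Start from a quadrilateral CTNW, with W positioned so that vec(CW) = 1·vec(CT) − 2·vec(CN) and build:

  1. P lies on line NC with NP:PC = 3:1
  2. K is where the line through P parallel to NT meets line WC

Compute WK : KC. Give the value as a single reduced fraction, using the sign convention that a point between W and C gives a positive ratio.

WK:KC = -5

Work in coordinates with C = (0, 0), T = (1, 0), N = (0, 1), W = (1, -2).
1. P lies on line NC with NP:PC = 3:1 ⇒ P = (0, 1/4)
2. K is where the line through P parallel to NT meets line WC ⇒ K = (-1/4, 1/2)
K = W + t·(C−W) with t = 5/4, so WK:KC = t:(1−t) = 5/4:-1/4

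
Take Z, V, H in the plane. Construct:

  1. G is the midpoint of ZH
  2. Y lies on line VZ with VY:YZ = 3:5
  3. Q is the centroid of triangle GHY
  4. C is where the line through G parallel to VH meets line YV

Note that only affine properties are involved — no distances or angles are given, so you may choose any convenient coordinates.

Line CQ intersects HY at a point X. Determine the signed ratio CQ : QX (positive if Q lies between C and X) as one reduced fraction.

CQ:QX = 1/5

Assign Z = (0, 0), V = (1, 0), H = (0, 1) — the answer is frame-independent, so this choice is without loss of generality.
1. G is the midpoint of ZH ⇒ G = (0, 1/2)
2. Y lies on line VZ with VY:YZ = 3:5 ⇒ Y = (5/8, 0)
3. Q is the centroid of triangle GHY ⇒ Q = (5/24, 1/2)
4. C is where the line through G parallel to VH meets line YV ⇒ C = (1/2, 0)
line CQ meets HY at X = (-5/4, 3)
Q = C + t·(X−C) with t = 1/6, so CQ:QX = 1/6:5/6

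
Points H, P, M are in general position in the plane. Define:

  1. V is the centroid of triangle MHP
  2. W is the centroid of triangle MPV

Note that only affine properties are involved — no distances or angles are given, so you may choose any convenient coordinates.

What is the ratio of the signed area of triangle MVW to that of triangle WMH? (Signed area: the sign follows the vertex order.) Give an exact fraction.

[MVW]:[WMH] = 1/4

Assign H = (0, 0), P = (1, 0), M = (0, 1) — the answer is frame-independent, so this choice is without loss of generality.
1. V is the centroid of triangle MHP ⇒ V = (1/3, 1/3)
2. W is the centroid of triangle MPV ⇒ W = (4/9, 4/9)
2·[MVW] = 1/9, 2·[WMH] = 4/9
[MVW]:[WMH] = 1/9:4/9 = 1/4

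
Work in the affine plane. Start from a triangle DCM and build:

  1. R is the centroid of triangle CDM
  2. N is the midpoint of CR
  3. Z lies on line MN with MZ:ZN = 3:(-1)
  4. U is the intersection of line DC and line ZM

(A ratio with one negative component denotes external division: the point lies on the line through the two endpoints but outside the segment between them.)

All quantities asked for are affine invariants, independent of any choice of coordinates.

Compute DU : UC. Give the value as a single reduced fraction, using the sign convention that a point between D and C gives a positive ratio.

DU:UC = 4

Assign D = (0, 0), C = (1, 0), M = (0, 1) — the answer is frame-independent, so this choice is without loss of generality.
1. R is the centroid of triangle CDM ⇒ R = (1/3, 1/3)
2. N is the midpoint of CR ⇒ N = (2/3, 1/6)
3. Z lies on line MN with MZ:ZN = 3:(-1) ⇒ Z = (1, -1/4)
4. U is the intersection of line DC and line ZM ⇒ U = (4/5, 0)
U = D + t·(C−D) with t = 4/5, so DU:UC = t:(1−t) = 4/5:1/5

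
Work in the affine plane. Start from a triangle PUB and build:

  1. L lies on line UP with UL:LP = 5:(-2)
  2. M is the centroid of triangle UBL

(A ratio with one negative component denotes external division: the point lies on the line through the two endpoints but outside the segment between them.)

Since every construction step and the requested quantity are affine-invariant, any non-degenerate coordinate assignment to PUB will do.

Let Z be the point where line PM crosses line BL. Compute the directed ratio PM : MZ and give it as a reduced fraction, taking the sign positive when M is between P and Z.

PM:MZ = 1/5

Work in coordinates with P = (0, 0), U = (1, 0), B = (0, 1).
1. L lies on line UP with UL:LP = 5:(-2) ⇒ L = (-2/3, 0)
2. M is the centroid of triangle UBL ⇒ M = (1/9, 1/3)
line PM meets BL at Z = (2/3, 2)
M = P + t·(Z−P) with t = 1/6, so PM:MZ = 1/6:5/6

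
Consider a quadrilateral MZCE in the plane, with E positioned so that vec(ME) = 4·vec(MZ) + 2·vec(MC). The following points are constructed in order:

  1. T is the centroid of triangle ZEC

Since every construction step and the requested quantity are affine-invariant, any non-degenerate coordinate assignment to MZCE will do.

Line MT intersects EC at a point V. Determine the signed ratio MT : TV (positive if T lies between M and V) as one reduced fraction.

Work in coordinates with M = (0, 0), Z = (1, 0), C = (0, 1), E = (4, 2).
1. T is the centroid of triangle ZEC ⇒ T = (5/3, 1)
line MT meets EC at V = (20/7, 12/7)
T = M + t·(V−M) with t = 7/12, so MT:TV = 7/12:5/12

MT:TV = 7/5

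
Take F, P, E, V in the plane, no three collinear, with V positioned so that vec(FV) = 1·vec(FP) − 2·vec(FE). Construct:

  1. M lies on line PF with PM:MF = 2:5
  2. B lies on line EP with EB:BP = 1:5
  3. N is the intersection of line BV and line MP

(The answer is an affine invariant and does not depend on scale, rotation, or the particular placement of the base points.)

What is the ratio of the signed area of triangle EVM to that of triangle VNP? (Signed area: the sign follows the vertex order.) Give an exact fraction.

Work in coordinates with F = (0, 0), P = (1, 0), E = (0, 1), V = (1, -2).
1. M lies on line PF with PM:MF = 2:5 ⇒ M = (5/7, 0)
2. B lies on line EP with EB:BP = 1:5 ⇒ B = (1/6, 5/6)
3. N is the intersection of line BV and line MP ⇒ N = (7/17, 0)
2·[EVM] = 8/7, 2·[VNP] = -20/17
[EVM]:[VNP] = 8/7:-20/17 = -34/35

[EVM]:[VNP] = -34/35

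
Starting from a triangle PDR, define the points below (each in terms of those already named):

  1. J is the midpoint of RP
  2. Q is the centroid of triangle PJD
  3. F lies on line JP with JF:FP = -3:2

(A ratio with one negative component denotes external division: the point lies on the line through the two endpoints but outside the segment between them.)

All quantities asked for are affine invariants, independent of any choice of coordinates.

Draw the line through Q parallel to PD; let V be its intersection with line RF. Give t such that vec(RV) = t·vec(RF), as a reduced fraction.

t = 5/12

Assign P = (0, 0), D = (1, 0), R = (0, 1) — the answer is frame-independent, so this choice is without loss of generality.
1. J is the midpoint of RP ⇒ J = (0, 1/2)
2. Q is the centroid of triangle PJD ⇒ Q = (1/3, 1/6)
3. F lies on line JP with JF:FP = -3:2 ⇒ F = (0, -1)
through Q parallel to PD: direction (1, 0); meets RF at V = (0, 1/6)
V = R + t·(F−R) with t = 5/12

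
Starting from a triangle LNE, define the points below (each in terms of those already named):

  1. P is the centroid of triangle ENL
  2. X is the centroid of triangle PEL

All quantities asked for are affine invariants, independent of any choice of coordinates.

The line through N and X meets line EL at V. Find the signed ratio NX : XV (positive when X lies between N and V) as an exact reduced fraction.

Choose coordinates L = (0, 0), N = (1, 0), E = (0, 1).
1. P is the centroid of triangle ENL ⇒ P = (1/3, 1/3)
2. X is the centroid of triangle PEL ⇒ X = (1/9, 4/9)
line NX meets EL at V = (0, 1/2)
X = N + t·(V−N) with t = 8/9, so NX:XV = 8/9:1/9

NX:XV = 8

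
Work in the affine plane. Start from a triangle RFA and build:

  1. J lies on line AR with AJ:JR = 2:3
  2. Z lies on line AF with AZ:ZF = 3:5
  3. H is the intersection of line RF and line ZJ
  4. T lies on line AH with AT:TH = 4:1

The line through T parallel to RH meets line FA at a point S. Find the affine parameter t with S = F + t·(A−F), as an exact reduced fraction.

Choose coordinates R = (0, 0), F = (1, 0), A = (0, 1).
1. J lies on line AR with AJ:JR = 2:3 ⇒ J = (0, 3/5)
2. Z lies on line AF with AZ:ZF = 3:5 ⇒ Z = (3/8, 5/8)
3. H is the intersection of line RF and line ZJ ⇒ H = (-9, 0)
4. T lies on line AH with AT:TH = 4:1 ⇒ T = (-36/5, 1/5)
through T parallel to RH: direction (-9, 0); meets FA at S = (4/5, 1/5)
S = F + t·(A−F) with t = 1/5

t = 1/5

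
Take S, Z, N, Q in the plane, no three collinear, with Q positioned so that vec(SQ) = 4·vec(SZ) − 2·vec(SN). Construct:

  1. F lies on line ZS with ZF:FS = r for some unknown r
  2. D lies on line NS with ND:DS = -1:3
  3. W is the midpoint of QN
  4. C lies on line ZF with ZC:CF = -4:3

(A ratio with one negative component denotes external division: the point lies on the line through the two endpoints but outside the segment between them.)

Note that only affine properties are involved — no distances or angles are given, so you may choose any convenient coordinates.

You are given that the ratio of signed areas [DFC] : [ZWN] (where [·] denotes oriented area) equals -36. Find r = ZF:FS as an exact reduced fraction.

r = -4/3

Assign S = (0, 0), Z = (1, 0), N = (0, 1), Q = (4, -2) — the answer is frame-independent, so this choice is without loss of generality.
1. With ZF:FS = r, write λ = r/(r+1) so F = Z + λ·(S−Z); F is affine-linear in λ
2. D lies on line NS with ND:DS = -1:3 ⇒ D = (0, 3/2)
3. W is the midpoint of QN ⇒ W = (2, -1/2)
4. C lies on line ZF with ZC:CF = -4:3 ⇒ C is an affine combination of earlier points and hence also affine-linear in λ
Every point depending on F is an affine combination of F and λ-independent points, so each such coordinate is linear in λ; the λ² term in each signed area is a multiple of (S−Z)×(S−Z) = 0, so 2·[DFC] and 2·[ZWN] are each linear in λ. Evaluating at λ=0 and λ=1:
  2·[DFC] = -9/2·λ,   2·[ZWN] = 1/2
So [DFC]:[ZWN] = (-9/2·λ) / (1/2). Setting this equal to -36:
  -9/2·λ = -36·(1/2)  ⇒  λ = 4
Then r = λ/(1−λ) = (4)/(-3) = -4/3. Check: with r = -4/3, F = (-3, 0) and [DFC]:[ZWN] = -36 as required.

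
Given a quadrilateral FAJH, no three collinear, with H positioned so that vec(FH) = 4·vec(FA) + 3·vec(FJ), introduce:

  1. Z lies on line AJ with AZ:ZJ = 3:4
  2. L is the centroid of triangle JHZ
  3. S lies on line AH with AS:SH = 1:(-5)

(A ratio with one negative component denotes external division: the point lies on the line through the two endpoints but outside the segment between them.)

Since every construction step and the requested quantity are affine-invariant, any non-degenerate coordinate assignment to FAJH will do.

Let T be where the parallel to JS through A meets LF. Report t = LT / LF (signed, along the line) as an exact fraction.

Choose coordinates F = (0, 0), A = (1, 0), J = (0, 1), H = (4, 3).
1. Z lies on line AJ with AZ:ZJ = 3:4 ⇒ Z = (4/7, 3/7)
2. L is the centroid of triangle JHZ ⇒ L = (32/21, 31/21)
3. S lies on line AH with AS:SH = 1:(-5) ⇒ S = (1/4, -3/4)
through A parallel to JS: direction (1/4, -7/4); meets LF at T = (224/255, 217/255)
T = L + t·(F−L) with t = 36/85

t = 36/85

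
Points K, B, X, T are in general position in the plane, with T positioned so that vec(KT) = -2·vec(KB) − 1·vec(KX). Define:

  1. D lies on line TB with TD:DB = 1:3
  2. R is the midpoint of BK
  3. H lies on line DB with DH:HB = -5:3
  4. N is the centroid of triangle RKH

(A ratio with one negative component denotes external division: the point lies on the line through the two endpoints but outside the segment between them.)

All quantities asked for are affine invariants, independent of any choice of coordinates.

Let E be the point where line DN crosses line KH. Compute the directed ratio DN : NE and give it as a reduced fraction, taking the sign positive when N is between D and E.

Work in coordinates with K = (0, 0), B = (1, 0), X = (0, 1), T = (-2, -1).
1. D lies on line TB with TD:DB = 1:3 ⇒ D = (-5/4, -3/4)
2. R is the midpoint of BK ⇒ R = (1/2, 0)
3. H lies on line DB with DH:HB = -5:3 ⇒ H = (35/8, 9/8)
4. N is the centroid of triangle RKH ⇒ N = (13/8, 3/8)
line DN meets KH at E = (35/18, 1/2)
N = D + t·(E−D) with t = 9/10, so DN:NE = 9/10:1/10

DN:NE = 9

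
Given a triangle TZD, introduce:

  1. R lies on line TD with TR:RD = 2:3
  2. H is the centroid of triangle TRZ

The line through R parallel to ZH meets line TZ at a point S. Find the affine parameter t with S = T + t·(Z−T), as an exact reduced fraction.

t = 2

Work in coordinates with T = (0, 0), Z = (1, 0), D = (0, 1).
1. R lies on line TD with TR:RD = 2:3 ⇒ R = (0, 2/5)
2. H is the centroid of triangle TRZ ⇒ H = (1/3, 2/15)
through R parallel to ZH: direction (-2/3, 2/15); meets TZ at S = (2, 0)
S = T + t·(Z−T) with t = 2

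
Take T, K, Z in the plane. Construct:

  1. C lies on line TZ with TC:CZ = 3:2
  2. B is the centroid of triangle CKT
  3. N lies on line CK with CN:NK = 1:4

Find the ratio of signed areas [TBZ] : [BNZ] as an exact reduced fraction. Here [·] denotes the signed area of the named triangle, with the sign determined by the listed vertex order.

[TBZ]:[BNZ] = -25

Assign T = (0, 0), K = (1, 0), Z = (0, 1) — the answer is frame-independent, so this choice is without loss of generality.
1. C lies on line TZ with TC:CZ = 3:2 ⇒ C = (0, 3/5)
2. B is the centroid of triangle CKT ⇒ B = (1/3, 1/5)
3. N lies on line CK with CN:NK = 1:4 ⇒ N = (1/5, 12/25)
2·[TBZ] = 1/3, 2·[BNZ] = -1/75
[TBZ]:[BNZ] = 1/3:-1/75 = -25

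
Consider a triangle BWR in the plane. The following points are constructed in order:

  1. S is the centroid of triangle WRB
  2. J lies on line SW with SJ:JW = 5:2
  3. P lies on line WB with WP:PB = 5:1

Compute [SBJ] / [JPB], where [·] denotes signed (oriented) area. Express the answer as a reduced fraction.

Set B = (0, 0), W = (1, 0), R = (0, 1); any affine frame gives the same invariant.
1. S is the centroid of triangle WRB ⇒ S = (1/3, 1/3)
2. J lies on line SW with SJ:JW = 5:2 ⇒ J = (17/21, 2/21)
3. P lies on line WB with WP:PB = 5:1 ⇒ P = (1/6, 0)
2·[SBJ] = 5/21, 2·[JPB] = -1/63
[SBJ]:[JPB] = 5/21:-1/63 = -15

[SBJ]:[JPB] = -15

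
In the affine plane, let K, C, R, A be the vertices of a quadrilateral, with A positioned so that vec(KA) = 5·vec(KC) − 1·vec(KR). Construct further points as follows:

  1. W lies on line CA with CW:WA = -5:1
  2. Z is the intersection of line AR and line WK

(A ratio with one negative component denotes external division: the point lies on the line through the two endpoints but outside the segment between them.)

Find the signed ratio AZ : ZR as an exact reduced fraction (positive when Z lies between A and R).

Set K = (0, 0), C = (1, 0), R = (0, 1), A = (5, -1); any affine frame gives the same invariant.
1. W lies on line CA with CW:WA = -5:1 ⇒ W = (6, -5/4)
2. Z is the intersection of line AR and line WK ⇒ Z = (120/23, -25/23)
Z = A + t·(R−A) with t = -1/23, so AZ:ZR = t:(1−t) = -1/23:24/23

AZ:ZR = -1/24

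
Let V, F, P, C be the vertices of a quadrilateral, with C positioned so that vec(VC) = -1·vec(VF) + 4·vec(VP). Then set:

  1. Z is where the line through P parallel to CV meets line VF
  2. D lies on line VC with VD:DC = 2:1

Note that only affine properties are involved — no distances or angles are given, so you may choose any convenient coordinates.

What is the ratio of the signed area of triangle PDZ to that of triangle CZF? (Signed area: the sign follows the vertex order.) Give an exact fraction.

[PDZ]:[CZF] = 1/12

Set V = (0, 0), F = (1, 0), P = (0, 1), C = (-1, 4); any affine frame gives the same invariant.
1. Z is where the line through P parallel to CV meets line VF ⇒ Z = (1/4, 0)
2. D lies on line VC with VD:DC = 2:1 ⇒ D = (-2/3, 8/3)
2·[PDZ] = 1/4, 2·[CZF] = 3
[PDZ]:[CZF] = 1/4:3 = 1/12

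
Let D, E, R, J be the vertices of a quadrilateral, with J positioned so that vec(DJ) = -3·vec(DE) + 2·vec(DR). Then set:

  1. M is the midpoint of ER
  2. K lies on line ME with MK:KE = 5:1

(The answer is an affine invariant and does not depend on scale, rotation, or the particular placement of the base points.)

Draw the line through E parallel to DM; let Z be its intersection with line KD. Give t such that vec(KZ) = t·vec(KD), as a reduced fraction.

Choose coordinates D = (0, 0), E = (1, 0), R = (0, 1), J = (-3, 2).
1. M is the midpoint of ER ⇒ M = (1/2, 1/2)
2. K lies on line ME with MK:KE = 5:1 ⇒ K = (11/12, 1/12)
through E parallel to DM: direction (1/2, 1/2); meets KD at Z = (11/10, 1/10)
Z = K + t·(D−K) with t = -1/5

t = -1/5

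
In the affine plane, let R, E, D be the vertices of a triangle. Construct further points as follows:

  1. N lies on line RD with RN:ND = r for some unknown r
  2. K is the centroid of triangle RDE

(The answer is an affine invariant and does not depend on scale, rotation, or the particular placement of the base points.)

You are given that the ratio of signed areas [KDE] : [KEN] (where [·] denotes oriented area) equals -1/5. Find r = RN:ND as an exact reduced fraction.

r = -3/2

Set R = (0, 0), E = (1, 0), D = (0, 1); any affine frame gives the same invariant.
1. With RN:ND = r, write λ = r/(r+1) so N = R + λ·(D−R); N is affine-linear in λ
2. K is the centroid of triangle RDE ⇒ K = (1/3, 1/3)
Every point depending on N is an affine combination of N and λ-independent points, so each such coordinate is linear in λ; the λ² term in each signed area is a multiple of (D−R)×(D−R) = 0, so 2·[KDE] and 2·[KEN] are each linear in λ. Evaluating at λ=0 and λ=1:
  2·[KDE] = -1/3,   2·[KEN] = 2/3·λ − 1/3
So [KDE]:[KEN] = (-1/3) / (2/3·λ − 1/3). Setting this equal to -1/5:
  -1/3 = -1/5·(2/3·λ − 1/3)  ⇒  λ = 3
Then r = λ/(1−λ) = (3)/(-2) = -3/2. Check: with r = -3/2, N = (0, 3) and [KDE]:[KEN] = -1/5 as required.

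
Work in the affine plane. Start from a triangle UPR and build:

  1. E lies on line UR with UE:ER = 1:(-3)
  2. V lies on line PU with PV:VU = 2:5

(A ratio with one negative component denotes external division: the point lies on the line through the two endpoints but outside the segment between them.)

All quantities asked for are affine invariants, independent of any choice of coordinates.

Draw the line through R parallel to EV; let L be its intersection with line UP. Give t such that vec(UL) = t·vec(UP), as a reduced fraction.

t = -10/7

Work in coordinates with U = (0, 0), P = (1, 0), R = (0, 1).
1. E lies on line UR with UE:ER = 1:(-3) ⇒ E = (0, -1/2)
2. V lies on line PU with PV:VU = 2:5 ⇒ V = (5/7, 0)
through R parallel to EV: direction (5/7, 1/2); meets UP at L = (-10/7, 0)
L = U + t·(P−U) with t = -10/7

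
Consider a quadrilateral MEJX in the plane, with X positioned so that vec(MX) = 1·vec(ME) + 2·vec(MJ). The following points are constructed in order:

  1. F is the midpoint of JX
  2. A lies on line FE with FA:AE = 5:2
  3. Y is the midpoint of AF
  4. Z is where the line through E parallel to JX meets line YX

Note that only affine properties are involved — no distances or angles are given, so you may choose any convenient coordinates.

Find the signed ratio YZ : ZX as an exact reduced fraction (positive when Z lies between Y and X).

YZ:ZX = -9/14

Choose coordinates M = (0, 0), E = (1, 0), J = (0, 1), X = (1, 2).
1. F is the midpoint of JX ⇒ F = (1/2, 3/2)
2. A lies on line FE with FA:AE = 5:2 ⇒ A = (6/7, 3/7)
3. Y is the midpoint of AF ⇒ Y = (19/28, 27/28)
4. Z is where the line through E parallel to JX meets line YX ⇒ Z = (1/10, -9/10)
Z = Y + t·(X−Y) with t = -9/5, so YZ:ZX = t:(1−t) = -9/5:14/5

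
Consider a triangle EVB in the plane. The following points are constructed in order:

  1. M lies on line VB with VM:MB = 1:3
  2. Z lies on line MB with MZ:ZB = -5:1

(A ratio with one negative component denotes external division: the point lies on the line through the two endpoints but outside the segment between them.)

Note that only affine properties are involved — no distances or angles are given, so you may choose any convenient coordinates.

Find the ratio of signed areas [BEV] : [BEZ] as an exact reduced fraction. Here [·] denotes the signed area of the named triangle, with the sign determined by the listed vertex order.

Choose coordinates E = (0, 0), V = (1, 0), B = (0, 1).
1. M lies on line VB with VM:MB = 1:3 ⇒ M = (3/4, 1/4)
2. Z lies on line MB with MZ:ZB = -5:1 ⇒ Z = (-3/16, 19/16)
2·[BEV] = 1, 2·[BEZ] = -3/16
[BEV]:[BEZ] = 1:-3/16 = -16/3

[BEV]:[BEZ] = -16/3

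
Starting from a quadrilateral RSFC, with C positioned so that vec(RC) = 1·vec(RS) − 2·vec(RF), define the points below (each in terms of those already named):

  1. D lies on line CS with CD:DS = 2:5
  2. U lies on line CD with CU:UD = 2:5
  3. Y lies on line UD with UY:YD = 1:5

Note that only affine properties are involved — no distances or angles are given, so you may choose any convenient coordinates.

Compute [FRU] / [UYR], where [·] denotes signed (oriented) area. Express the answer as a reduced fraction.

Assign R = (0, 0), S = (1, 0), F = (0, 1), C = (1, -2) — the answer is frame-independent, so this choice is without loss of generality.
1. D lies on line CS with CD:DS = 2:5 ⇒ D = (1, -10/7)
2. U lies on line CD with CU:UD = 2:5 ⇒ U = (1, -90/49)
3. Y lies on line UD with UY:YD = 1:5 ⇒ Y = (1, -260/147)
2·[FRU] = 1, 2·[UYR] = 10/147
[FRU]:[UYR] = 1:10/147 = 147/10

[FRU]:[UYR] = 147/10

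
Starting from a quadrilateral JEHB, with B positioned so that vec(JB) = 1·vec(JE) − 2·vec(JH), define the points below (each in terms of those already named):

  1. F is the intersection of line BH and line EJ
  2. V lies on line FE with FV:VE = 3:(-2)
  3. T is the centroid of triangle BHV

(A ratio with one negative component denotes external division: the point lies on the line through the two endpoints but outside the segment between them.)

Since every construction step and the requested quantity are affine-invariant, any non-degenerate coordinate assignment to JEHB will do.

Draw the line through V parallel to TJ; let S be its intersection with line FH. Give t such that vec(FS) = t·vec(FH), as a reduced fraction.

Set J = (0, 0), E = (1, 0), H = (0, 1), B = (1, -2); any affine frame gives the same invariant.
1. F is the intersection of line BH and line EJ ⇒ F = (1/3, 0)
2. V lies on line FE with FV:VE = 3:(-2) ⇒ V = (7/3, 0)
3. T is the centroid of triangle BHV ⇒ T = (10/9, -1/3)
through V parallel to TJ: direction (-10/9, 1/3); meets FH at S = (1/9, 2/3)
S = F + t·(H−F) with t = 2/3

t = 2/3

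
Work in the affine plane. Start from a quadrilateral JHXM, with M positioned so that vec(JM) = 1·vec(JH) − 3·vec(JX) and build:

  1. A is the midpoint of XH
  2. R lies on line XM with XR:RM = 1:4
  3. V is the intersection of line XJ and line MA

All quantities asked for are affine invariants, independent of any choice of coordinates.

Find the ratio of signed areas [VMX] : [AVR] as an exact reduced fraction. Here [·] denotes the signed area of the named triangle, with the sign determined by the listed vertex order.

Set J = (0, 0), H = (1, 0), X = (0, 1), M = (1, -3); any affine frame gives the same invariant.
1. A is the midpoint of XH ⇒ A = (1/2, 1/2)
2. R lies on line XM with XR:RM = 1:4 ⇒ R = (1/5, 1/5)
3. V is the intersection of line XJ and line MA ⇒ V = (0, 4)
2·[VMX] = -3, 2·[AVR] = 6/5
[VMX]:[AVR] = -3:6/5 = -5/2

[VMX]:[AVR] = -5/2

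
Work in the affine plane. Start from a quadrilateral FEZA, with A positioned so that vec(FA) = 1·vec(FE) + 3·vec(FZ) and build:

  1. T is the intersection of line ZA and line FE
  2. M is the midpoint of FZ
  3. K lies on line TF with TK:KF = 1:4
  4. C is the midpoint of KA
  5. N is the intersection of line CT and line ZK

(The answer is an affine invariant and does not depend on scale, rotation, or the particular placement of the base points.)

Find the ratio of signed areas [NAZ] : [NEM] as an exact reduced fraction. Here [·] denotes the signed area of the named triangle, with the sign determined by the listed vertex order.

Choose coordinates F = (0, 0), E = (1, 0), Z = (0, 1), A = (1, 3).
1. T is the intersection of line ZA and line FE ⇒ T = (-1/2, 0)
2. M is the midpoint of FZ ⇒ M = (0, 1/2)
3. K lies on line TF with TK:KF = 1:4 ⇒ K = (-2/5, 0)
4. C is the midpoint of KA ⇒ C = (3/10, 3/2)
5. N is the intersection of line CT and line ZK ⇒ N = (-1/10, 3/4)
2·[NAZ] = 1/20, 2·[NEM] = -1/5
[NAZ]:[NEM] = 1/20:-1/5 = -1/4

[NAZ]:[NEM] = -1/4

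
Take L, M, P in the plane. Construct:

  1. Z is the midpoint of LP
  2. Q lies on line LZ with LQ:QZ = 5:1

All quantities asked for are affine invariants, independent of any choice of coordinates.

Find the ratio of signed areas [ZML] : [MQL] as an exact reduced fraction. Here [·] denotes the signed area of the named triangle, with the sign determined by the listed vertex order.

Work in coordinates with L = (0, 0), M = (1, 0), P = (0, 1).
1. Z is the midpoint of LP ⇒ Z = (0, 1/2)
2. Q lies on line LZ with LQ:QZ = 5:1 ⇒ Q = (0, 5/12)
2·[ZML] = -1/2, 2·[MQL] = 5/12
[ZML]:[MQL] = -1/2:5/12 = -6/5

[ZML]:[MQL] = -6/5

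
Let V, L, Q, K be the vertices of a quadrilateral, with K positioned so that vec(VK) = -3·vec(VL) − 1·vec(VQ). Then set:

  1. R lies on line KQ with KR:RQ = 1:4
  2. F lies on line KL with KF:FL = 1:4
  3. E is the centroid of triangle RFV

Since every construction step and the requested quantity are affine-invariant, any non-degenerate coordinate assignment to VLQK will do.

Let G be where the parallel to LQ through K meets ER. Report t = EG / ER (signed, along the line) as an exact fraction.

t = 2

Choose coordinates V = (0, 0), L = (1, 0), Q = (0, 1), K = (-3, -1).
1. R lies on line KQ with KR:RQ = 1:4 ⇒ R = (-12/5, -3/5)
2. F lies on line KL with KF:FL = 1:4 ⇒ F = (-11/5, -4/5)
3. E is the centroid of triangle RFV ⇒ E = (-23/15, -7/15)
through K parallel to LQ: direction (-1, 1); meets ER at G = (-49/15, -11/15)
G = E + t·(R−E) with t = 2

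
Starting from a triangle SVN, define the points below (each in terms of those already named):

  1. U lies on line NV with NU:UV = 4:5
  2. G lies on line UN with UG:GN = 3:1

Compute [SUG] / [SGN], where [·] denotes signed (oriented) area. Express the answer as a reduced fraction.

Assign S = (0, 0), V = (1, 0), N = (0, 1) — the answer is frame-independent, so this choice is without loss of generality.
1. U lies on line NV with NU:UV = 4:5 ⇒ U = (4/9, 5/9)
2. G lies on line UN with UG:GN = 3:1 ⇒ G = (1/9, 8/9)
2·[SUG] = 1/3, 2·[SGN] = 1/9
[SUG]:[SGN] = 1/3:1/9 = 3

[SUG]:[SGN] = 3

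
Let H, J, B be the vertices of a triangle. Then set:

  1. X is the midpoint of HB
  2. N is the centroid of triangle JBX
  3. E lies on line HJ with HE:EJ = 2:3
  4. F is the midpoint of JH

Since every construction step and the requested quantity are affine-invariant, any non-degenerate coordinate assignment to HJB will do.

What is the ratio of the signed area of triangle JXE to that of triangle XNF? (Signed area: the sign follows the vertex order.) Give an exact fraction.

[JXE]:[XNF] = -9/5

Choose coordinates H = (0, 0), J = (1, 0), B = (0, 1).
1. X is the midpoint of HB ⇒ X = (0, 1/2)
2. N is the centroid of triangle JBX ⇒ N = (1/3, 1/2)
3. E lies on line HJ with HE:EJ = 2:3 ⇒ E = (2/5, 0)
4. F is the midpoint of JH ⇒ F = (1/2, 0)
2·[JXE] = 3/10, 2·[XNF] = -1/6
[JXE]:[XNF] = 3/10:-1/6 = -9/5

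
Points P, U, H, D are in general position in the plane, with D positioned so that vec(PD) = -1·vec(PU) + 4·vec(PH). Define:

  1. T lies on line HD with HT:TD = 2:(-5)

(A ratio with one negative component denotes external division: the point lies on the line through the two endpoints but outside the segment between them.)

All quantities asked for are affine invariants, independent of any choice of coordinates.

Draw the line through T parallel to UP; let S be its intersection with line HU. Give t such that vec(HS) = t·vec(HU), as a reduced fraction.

Choose coordinates P = (0, 0), U = (1, 0), H = (0, 1), D = (-1, 4).
1. T lies on line HD with HT:TD = 2:(-5) ⇒ T = (2/3, -1)
through T parallel to UP: direction (-1, 0); meets HU at S = (2, -1)
S = H + t·(U−H) with t = 2

t = 2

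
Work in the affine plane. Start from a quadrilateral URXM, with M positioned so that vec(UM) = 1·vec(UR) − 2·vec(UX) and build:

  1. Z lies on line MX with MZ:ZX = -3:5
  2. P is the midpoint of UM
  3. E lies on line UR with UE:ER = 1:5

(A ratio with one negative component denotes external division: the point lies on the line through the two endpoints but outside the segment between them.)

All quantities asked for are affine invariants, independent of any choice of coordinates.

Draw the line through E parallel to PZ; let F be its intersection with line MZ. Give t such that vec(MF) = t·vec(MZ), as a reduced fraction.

t = 7/9

Set U = (0, 0), R = (1, 0), X = (0, 1), M = (1, -2); any affine frame gives the same invariant.
1. Z lies on line MX with MZ:ZX = -3:5 ⇒ Z = (5/2, -13/2)
2. P is the midpoint of UM ⇒ P = (1/2, -1)
3. E lies on line UR with UE:ER = 1:5 ⇒ E = (1/6, 0)
through E parallel to PZ: direction (2, -11/2); meets MZ at F = (13/6, -11/2)
F = M + t·(Z−M) with t = 7/9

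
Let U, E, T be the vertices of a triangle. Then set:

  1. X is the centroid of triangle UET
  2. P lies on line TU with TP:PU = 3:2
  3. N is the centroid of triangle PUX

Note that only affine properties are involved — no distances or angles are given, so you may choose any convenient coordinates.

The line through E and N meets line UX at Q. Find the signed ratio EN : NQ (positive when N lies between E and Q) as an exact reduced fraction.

EN:NQ = -17/2

Choose coordinates U = (0, 0), E = (1, 0), T = (0, 1).
1. X is the centroid of triangle UET ⇒ X = (1/3, 1/3)
2. P lies on line TU with TP:PU = 3:2 ⇒ P = (0, 2/5)
3. N is the centroid of triangle PUX ⇒ N = (1/9, 11/45)
line EN meets UX at Q = (11/51, 11/51)
N = E + t·(Q−E) with t = 17/15, so EN:NQ = 17/15:-2/15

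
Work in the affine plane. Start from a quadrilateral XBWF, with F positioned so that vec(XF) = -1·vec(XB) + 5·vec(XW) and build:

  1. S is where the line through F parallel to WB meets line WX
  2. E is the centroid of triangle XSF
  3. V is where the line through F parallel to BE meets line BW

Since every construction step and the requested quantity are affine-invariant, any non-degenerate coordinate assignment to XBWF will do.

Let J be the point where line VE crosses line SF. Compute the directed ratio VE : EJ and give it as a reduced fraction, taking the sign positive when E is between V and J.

VE:EJ = 5/4

Assign X = (0, 0), B = (1, 0), W = (0, 1), F = (-1, 5) — the answer is frame-independent, so this choice is without loss of generality.
1. S is where the line through F parallel to WB meets line WX ⇒ S = (0, 4)
2. E is the centroid of triangle XSF ⇒ E = (-1/3, 3)
3. V is where the line through F parallel to BE meets line BW ⇒ V = (7/5, -2/5)
line VE meets SF at J = (-43/25, 143/25)
E = V + t·(J−V) with t = 5/9, so VE:EJ = 5/9:4/9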